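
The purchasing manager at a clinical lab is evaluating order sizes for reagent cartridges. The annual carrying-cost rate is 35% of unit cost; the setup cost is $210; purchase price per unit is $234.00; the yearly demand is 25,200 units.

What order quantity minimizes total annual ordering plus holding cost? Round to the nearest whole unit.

359 units

Carrying cost H = $234 × 35% = $81.9000/unit/yr
Optimal lot size Q* = (2 × 25,200 × $210 / $81.9)^½ ≈ 359.49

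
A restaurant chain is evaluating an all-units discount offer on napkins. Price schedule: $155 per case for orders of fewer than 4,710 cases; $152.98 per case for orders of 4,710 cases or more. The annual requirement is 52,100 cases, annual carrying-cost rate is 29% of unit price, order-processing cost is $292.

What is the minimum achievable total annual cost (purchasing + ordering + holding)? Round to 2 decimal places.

$8,077,965.67

H₁ = 29%×$155 = $44.9500;  H₂ = 29%×$152.98 = $44.3642
EOQ₁ = √(2×52,100×292/44.9500) = 822.74  (< 4,710, feasible at tier 1)
EOQ₂ = √(2×52,100×292/44.3642) = 828.15  (< 4,710 → use Q = 4,710 at tier-2 price)
TC(tier 1 (EOQ₁), Q≈822.7) = $8,112,481.98
TC(tier 2, Q≈4,710.0) = $8,077,965.67
Minimum at tier 2: $8,077,965.67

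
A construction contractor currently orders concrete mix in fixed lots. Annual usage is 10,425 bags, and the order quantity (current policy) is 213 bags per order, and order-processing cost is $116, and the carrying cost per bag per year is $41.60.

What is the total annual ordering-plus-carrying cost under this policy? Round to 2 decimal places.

$10,107.86

Orders/yr = 10,425/213 = 48.944; ordering cost = 48.944 × $116 = $5,677.46
Average inventory = 213/2 = 106.5; holding cost = 106.5 × $41.6 = $4,430.40
Total = $5,677.46 + $4,430.40 = $10,107.86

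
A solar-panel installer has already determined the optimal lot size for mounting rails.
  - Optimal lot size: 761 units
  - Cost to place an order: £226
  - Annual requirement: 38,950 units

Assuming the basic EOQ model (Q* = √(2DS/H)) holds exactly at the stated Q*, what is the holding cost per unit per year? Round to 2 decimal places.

£30.40

EOQ relation: Q² = 2DS/H, so rearrange for the unknown.
H = 2DS / Q² = 2 × 38,950 × 226 / 761² = 30.4002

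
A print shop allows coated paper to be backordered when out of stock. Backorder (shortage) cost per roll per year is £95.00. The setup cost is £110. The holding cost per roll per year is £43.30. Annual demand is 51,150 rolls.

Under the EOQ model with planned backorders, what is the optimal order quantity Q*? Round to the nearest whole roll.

Basic EOQ = √(2·51,150·110/43.3) = 509.789
Backorder adjustment √((H+b)/b) = √((43.3+95)/95) = 1.2066
Q* = 509.789 × 1.2066 ≈ 615.09

615 rolls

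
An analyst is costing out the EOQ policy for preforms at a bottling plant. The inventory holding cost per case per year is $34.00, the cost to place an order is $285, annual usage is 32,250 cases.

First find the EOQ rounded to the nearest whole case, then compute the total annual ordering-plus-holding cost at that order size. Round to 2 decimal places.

2DS/H = 2·32,250·285/34 = 540,661.76
EOQ = √540,661.76 ≈ 735.30 → Q = 735 cases
Annual ordering cost = (D/Q)·S = (32,250/735) × 285 = $12,505.10
Annual holding cost  = (Q/2)·H = (735/2) × 34 = $12,495.00
Total = $12,505.10 + $12,495.00 = $25,000.10

$25,000.10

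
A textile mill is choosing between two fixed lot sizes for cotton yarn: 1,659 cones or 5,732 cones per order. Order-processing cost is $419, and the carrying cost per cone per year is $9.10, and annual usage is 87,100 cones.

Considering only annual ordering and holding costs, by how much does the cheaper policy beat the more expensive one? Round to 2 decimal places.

Annual cost at Q: ordering D·S/Q plus holding Q·H/2.
TC(1,659) = (87,100/1,659)×419 + (1,659/2)×9.1 = $29,546.58
TC(5,732) = (87,100/5,732)×419 + (5,732/2)×9.1 = $32,447.47
Cheaper: Q = 1,659.  Difference = $2,900.89

$2,900.89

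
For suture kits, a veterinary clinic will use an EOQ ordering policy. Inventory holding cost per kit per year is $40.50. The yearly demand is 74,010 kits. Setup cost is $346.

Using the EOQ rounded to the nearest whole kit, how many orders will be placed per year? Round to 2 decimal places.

EOQ = √(2DS/H) = √(2 × 74,010 × 346 / 40.5)
    = √(1,264,565.93) ≈ 1,124.53 → Q = 1,125
N = D/Q = 74,010/1,125 ≈ 65.787 orders/yr

65.79 orders per year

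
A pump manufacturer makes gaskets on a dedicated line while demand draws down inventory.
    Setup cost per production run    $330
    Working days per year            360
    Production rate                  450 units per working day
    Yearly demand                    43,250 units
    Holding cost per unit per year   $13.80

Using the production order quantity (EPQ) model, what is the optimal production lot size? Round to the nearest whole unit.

Daily demand d = 43,250/360 = 120.139; p = 450; 1 − d/p = 0.73302
EPQ = √(2DS / (H(1 − d/p)))
    = √(2 × 43,250 × 330 / (13.8 × 0.73302)) ≈ 1,679.83

1,680 units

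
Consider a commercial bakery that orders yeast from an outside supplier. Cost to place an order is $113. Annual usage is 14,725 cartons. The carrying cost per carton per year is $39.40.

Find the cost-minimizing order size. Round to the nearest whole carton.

Q* = √(2·D·S / H) = √(2·14,725·113 / 39.4) = √84,463.2 ≈ 290.63

291 cartons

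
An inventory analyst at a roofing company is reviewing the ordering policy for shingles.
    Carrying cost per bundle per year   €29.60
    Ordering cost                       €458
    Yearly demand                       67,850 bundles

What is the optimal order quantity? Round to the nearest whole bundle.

1,449 bundles

EOQ = √(2DS/H) = √(2 × 67,850 × 458 / 29.6)
    = √(2,099,682.43) ≈ 1,449.03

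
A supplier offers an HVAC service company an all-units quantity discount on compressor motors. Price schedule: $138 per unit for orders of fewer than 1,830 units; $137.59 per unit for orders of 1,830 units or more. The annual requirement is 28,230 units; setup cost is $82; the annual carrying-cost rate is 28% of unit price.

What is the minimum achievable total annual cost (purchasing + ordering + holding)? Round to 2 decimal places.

H₁ = 28%×$138 = $38.6400;  H₂ = 28%×$137.59 = $38.5252
EOQ₁ = √(2×28,230×82/38.6400) = 346.15  (< 1,830, feasible at tier 1)
EOQ₂ = √(2×28,230×82/38.5252) = 346.66  (< 1,830 → use Q = 1,830 at tier-2 price)
TC(tier 1 (EOQ₁), Q≈346.1) = $3,909,115.07
TC(tier 2, Q≈1,830.0) = $3,920,681.21
Minimum at tier 1 (EOQ₁): $3,909,115.07

$3,909,115.07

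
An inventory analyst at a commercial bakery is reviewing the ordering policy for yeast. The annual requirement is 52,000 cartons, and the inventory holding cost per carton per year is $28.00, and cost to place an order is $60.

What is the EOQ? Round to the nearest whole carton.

472 cartons

Optimal lot size Q* = (2 × 52,000 × $60 / $28)^½ ≈ 472.08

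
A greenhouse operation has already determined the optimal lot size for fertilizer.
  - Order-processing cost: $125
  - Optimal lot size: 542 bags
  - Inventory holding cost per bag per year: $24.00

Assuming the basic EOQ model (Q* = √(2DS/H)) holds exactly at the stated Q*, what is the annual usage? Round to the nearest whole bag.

28,201 bags per year

From Q* = √(2DS/H) ⇒ Q*² = 2DS/H.
D = Q²H / (2S) = 542² × 24 / (2 × 125) = 28,201.34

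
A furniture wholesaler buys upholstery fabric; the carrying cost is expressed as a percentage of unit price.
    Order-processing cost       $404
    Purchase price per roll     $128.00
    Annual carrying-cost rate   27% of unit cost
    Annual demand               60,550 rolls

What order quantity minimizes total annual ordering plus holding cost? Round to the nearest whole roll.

H = i·C = 0.27 × $128 = $34.5600 per roll-year
Q* = √(2·D·S / H) = √(2·60,550·404 / 34.56) = √1,415,636.6 ≈ 1,189.81

1,190 rolls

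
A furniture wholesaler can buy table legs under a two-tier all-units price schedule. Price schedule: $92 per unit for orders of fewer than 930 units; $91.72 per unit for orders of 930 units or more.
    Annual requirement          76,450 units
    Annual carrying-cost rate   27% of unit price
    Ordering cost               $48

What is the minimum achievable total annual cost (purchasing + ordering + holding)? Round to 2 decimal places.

$7,027,455.25

H₁ = 27%×$92 = $24.8400;  H₂ = 27%×$91.72 = $24.7644
EOQ₁ = √(2×76,450×48/24.8400) = 543.56  (< 930, feasible at tier 1)
EOQ₂ = √(2×76,450×48/24.7644) = 544.39  (< 930 → use Q = 930 at tier-2 price)
TC(tier 1 (EOQ₁), Q≈543.6) = $7,046,902.06
TC(tier 2, Q≈930.0) = $7,027,455.25
Minimum at tier 2: $7,027,455.25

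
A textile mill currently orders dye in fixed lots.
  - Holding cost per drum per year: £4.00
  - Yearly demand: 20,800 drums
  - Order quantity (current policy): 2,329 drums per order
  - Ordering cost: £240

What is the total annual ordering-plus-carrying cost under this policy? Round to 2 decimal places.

£6,801.41

Orders/yr = 20,800/2,329 = 8.931; ordering cost = 8.931 × £240 = £2,143.41
Average inventory = 2,329/2 = 1164.5; holding cost = 1164.5 × £4 = £4,658.00
Total = £2,143.41 + £4,658.00 = £6,801.41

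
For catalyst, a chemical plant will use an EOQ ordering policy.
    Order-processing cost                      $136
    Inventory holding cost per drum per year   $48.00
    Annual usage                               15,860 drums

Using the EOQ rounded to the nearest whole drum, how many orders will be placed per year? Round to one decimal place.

52.9 orders per year

Q* = √(2·D·S / H) = √(2·15,860·136 / 48) = √89,873.3 ≈ 299.79 → Q = 300
Orders per year = D/Q = 15,860 / 300 = 52.867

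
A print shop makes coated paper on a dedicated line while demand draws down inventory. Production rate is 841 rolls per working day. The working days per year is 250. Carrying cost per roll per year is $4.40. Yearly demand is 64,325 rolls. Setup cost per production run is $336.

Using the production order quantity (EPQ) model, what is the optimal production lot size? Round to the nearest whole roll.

3,762 rolls

Daily demand d = 64,325/250 = 257.300; p = 841; 1 − d/p = 0.69405
EPQ = √(2DS / (H(1 − d/p)))
    = √(2 × 64,325 × 336 / (4.4 × 0.69405)) ≈ 3,762.28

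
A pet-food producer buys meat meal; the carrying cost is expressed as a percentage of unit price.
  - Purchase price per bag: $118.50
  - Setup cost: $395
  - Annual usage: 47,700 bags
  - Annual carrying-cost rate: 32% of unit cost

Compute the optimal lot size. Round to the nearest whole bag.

Carrying cost H = $118.5 × 32% = $37.9200/bag/yr
EOQ = √(2DS/H) = √(2 × 47,700 × 395 / 37.92)
    = √(993,750.00) ≈ 996.87

997 bags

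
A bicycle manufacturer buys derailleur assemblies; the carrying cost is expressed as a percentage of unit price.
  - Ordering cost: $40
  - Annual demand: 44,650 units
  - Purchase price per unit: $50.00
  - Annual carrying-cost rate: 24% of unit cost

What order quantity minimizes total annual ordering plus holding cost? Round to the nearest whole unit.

546 units

H = i·C = 0.24 × $50 = $12.0000 per unit-year
2DS/H = 2·44,650·40/12 = 297,666.67
EOQ = √297,666.67 ≈ 545.59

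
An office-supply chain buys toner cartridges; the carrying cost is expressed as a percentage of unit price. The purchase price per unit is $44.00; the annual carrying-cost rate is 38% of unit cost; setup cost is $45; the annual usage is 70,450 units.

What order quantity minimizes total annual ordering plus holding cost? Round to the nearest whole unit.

616 units

Carrying cost H = $44 × 38% = $16.7200/unit/yr
2DS/H = 2·70,450·45/16.72 = 379,216.51
EOQ = √379,216.51 ≈ 615.81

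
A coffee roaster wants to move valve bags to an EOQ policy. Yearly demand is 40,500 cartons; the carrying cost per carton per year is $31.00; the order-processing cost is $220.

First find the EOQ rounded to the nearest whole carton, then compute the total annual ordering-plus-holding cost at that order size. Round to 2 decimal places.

$23,503.62

Optimal lot size Q* = (2 × 40,500 × $220 / $31)^½ ≈ 758.18 → Q = 758 cartons
Annual ordering cost = (D/Q)·S = (40,500/758) × 220 = $11,754.62
Annual holding cost  = (Q/2)·H = (758/2) × 31 = $11,749.00
Total = $11,754.62 + $11,749.00 = $23,503.62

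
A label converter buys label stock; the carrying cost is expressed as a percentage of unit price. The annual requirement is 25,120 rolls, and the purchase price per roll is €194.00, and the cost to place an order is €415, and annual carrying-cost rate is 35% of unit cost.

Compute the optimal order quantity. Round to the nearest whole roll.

554 rolls

Holding cost per roll per year: H = 35% × €194 = €67.9000
Q* = √(2·D·S / H) = √(2·25,120·415 / 67.9) = √307,063.3 ≈ 554.13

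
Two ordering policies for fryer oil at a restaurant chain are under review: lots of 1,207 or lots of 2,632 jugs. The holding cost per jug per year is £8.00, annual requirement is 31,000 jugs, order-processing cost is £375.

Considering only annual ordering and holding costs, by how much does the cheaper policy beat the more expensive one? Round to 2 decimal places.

Annual cost at Q: ordering D·S/Q plus holding Q·H/2.
TC(1,207) = (31,000/1,207)×375 + (1,207/2)×8 = £14,459.32
TC(2,632) = (31,000/2,632)×375 + (2,632/2)×8 = £14,944.79
|ΔTC| = |£14,459.32 − £14,944.79| = £485.48

£485.48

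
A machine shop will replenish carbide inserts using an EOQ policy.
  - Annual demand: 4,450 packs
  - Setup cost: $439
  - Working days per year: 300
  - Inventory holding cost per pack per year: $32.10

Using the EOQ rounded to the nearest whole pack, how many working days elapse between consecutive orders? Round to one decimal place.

23.5 days

2DS/H = 2·4,450·439/32.1 = 121,716.51
EOQ = √121,716.51 ≈ 348.88 → Q = 349 packs
Days between orders = 300 / (D/Q) = 300 / 12.751 ≈ 23.528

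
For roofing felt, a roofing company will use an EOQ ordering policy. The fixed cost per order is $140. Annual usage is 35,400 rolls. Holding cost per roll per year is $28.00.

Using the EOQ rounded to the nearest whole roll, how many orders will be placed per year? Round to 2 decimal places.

EOQ = √(2DS/H) = √(2 × 35,400 × 140 / 28)
    = √(354,000.00) ≈ 594.98 → Q = 595
Orders per year = D/Q = 35,400 / 595 = 59.496

59.50 orders per year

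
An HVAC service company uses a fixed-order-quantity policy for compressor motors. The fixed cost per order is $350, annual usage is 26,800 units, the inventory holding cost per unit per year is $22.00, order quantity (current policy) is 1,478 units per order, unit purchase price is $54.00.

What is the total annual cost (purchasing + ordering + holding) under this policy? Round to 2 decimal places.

Orders/yr = 26,800/1,478 = 18.133; ordering cost = 18.133 × $350 = $6,346.41
Average inventory = 1,478/2 = 739; holding cost = 739 × $22 = $16,258.00
Purchase cost = D·C = 26,800 × 54 = $1,447,200.00
Total = $6,346.41 + $16,258.00 + $1,447,200.00 = $1,469,804.41

$1,469,804.41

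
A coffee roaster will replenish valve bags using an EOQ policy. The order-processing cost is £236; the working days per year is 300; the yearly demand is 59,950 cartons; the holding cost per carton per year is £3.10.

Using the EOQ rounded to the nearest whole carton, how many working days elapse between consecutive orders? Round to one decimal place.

EOQ = √(2DS/H) = √(2 × 59,950 × 236 / 3.1)
    = √(9,127,870.97) ≈ 3,021.24 → Q = 3,021 cartons
T = Q/D × 300 days = 3,021/59,950 × 300 = 15.118 days

15.1 days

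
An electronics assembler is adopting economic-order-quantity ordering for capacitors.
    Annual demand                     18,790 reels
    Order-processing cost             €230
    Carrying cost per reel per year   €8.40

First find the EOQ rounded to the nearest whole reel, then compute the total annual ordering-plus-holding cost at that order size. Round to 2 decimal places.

EOQ = √(2DS/H) = √(2 × 18,790 × 230 / 8.4)
    = √(1,028,976.19) ≈ 1,014.38 → Q = 1,014 reels
Orders/yr = 18,790/1,014 = 18.531; ordering cost = 18.531 × €230 = €4,262.03
Average inventory = 1,014/2 = 507; holding cost = 507 × €8.4 = €4,258.80
Total = €4,262.03 + €4,258.80 = €8,520.83

€8,520.83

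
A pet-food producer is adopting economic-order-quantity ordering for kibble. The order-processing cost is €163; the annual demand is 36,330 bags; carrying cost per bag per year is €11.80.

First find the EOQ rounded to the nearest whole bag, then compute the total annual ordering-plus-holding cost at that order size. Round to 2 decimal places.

2DS/H = 2·36,330·163/11.8 = 1,003,693.22
EOQ = √1,003,693.22 ≈ 1,001.84 → Q = 1,002 bags
Annual ordering cost = (D/Q)·S = (36,330/1,002) × 163 = €5,909.97
Annual holding cost  = (Q/2)·H = (1,002/2) × 11.8 = €5,911.80
Total = €5,909.97 + €5,911.80 = €11,821.77

€11,821.77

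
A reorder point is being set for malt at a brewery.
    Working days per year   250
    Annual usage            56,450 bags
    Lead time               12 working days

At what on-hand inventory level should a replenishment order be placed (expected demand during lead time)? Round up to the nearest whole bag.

2,710 bags

Daily demand d = 56,450 / 250 = 225.800 bags/day
Demand during lead time = 225.800 × 12 = 2,709.60
Reorder point = 2,709.60 → round up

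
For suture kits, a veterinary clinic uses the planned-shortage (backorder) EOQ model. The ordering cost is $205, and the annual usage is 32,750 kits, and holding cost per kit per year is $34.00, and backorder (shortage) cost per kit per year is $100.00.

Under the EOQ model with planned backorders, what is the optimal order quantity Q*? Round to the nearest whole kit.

727 kits

Q* = √(2DS/H) · √((H + b)/b)
   = √(2 × 32,750 × 205 / 34) · √((34 + 100) / 100)
   = 628.432 × 1.1576 ≈ 727.46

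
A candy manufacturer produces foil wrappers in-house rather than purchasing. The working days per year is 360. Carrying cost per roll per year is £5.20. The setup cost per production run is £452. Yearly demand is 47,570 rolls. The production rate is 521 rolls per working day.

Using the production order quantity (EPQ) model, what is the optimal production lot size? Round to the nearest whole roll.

d = 47,570/360 = 132.1389 rolls/day;  effective holding cost H(1 − d/p) = 5.2·(1 − 132.1389/521) = 3.88115
Q* = √(2DS / H_eff) = √(2·47,570·452 / 3.88115) ≈ 3,328.67

3,329 rolls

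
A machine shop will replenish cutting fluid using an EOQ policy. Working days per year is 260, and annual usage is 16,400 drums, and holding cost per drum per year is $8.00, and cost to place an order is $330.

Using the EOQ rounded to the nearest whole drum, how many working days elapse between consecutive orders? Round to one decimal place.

18.4 days

EOQ = √(2DS/H) = √(2 × 16,400 × 330 / 8)
    = √(1,353,000.00) ≈ 1,163.19 → Q = 1,163 drums
Cycle time = (working days × Q)/D = (260 × 1,163) / 16,400 = 18.438 days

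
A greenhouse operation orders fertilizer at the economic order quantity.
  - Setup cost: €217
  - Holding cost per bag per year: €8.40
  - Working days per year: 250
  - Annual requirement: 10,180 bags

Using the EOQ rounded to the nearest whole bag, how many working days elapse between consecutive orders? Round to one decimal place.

Optimal lot size Q* = (2 × 10,180 × €217 / €8.4)^½ ≈ 725.24 → Q = 725 bags
T = Q/D × 250 days = 725/10,180 × 250 = 17.805 days

17.8 days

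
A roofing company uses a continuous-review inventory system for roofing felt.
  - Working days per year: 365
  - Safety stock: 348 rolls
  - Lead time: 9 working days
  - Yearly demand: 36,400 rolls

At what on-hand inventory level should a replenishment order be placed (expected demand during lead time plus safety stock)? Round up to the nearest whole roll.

1,246 rolls

Daily demand d = 36,400 / 365 = 99.726 rolls/day
Demand during lead time = 99.726 × 9 = 897.53
Reorder point = 897.53 + 348 = 1,245.53 → round up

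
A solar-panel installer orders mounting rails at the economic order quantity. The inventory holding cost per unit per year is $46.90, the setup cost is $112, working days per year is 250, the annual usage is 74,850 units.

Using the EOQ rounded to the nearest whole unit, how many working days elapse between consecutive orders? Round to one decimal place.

2.0 days

2DS/H = 2·74,850·112/46.9 = 357,492.54
EOQ = √357,492.54 ≈ 597.91 → Q = 598 units
T = Q/D × 250 days = 598/74,850 × 250 = 1.997 days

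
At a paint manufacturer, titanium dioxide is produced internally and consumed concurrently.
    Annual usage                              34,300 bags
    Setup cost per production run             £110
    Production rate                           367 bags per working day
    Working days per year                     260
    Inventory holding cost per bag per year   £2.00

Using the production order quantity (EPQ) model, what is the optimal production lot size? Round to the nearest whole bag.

d = 34,300/260 = 131.9231 bags/day;  effective holding cost H(1 − d/p) = 2·(1 − 131.9231/367) = 1.28107
Q* = √(2DS / H_eff) = √(2·34,300·110 / 1.28107) ≈ 2,427.01

2,427 bags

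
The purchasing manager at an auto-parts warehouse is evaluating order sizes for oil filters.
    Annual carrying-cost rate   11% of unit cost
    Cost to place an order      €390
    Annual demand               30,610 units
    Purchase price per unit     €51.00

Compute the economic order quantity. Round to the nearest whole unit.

2,063 units

H = i·C = 0.11 × €51 = €5.6100 per unit-year
2DS/H = 2·30,610·390/5.61 = 4,255,935.83
EOQ = √4,255,935.83 ≈ 2,062.99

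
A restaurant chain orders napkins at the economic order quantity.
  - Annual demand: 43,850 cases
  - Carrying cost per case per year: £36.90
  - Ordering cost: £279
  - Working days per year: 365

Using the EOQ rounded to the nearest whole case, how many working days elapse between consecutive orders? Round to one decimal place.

6.8 days

Q* = √(2·D·S / H) = √(2·43,850·279 / 36.9) = √663,097.6 ≈ 814.31 → Q = 814 cases
Cycle time = (working days × Q)/D = (365 × 814) / 43,850 = 6.776 days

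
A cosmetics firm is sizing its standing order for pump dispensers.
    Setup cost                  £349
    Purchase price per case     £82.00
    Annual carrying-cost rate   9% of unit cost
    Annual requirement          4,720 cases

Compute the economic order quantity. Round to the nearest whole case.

668 cases

H = i·C = 0.09 × £82 = £7.3800 per case-year
EOQ = √(2DS/H) = √(2 × 4,720 × 349 / 7.38)
    = √(446,417.34) ≈ 668.14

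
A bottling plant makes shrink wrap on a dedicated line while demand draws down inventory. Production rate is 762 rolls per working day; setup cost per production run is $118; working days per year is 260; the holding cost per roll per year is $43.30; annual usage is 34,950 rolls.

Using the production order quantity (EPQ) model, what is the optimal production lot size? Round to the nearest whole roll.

481 rolls

Daily demand d = 34,950/260 = 134.423; p = 762; 1 − d/p = 0.82359
EPQ = √(2DS / (H(1 − d/p)))
    = √(2 × 34,950 × 118 / (43.3 × 0.82359)) ≈ 480.93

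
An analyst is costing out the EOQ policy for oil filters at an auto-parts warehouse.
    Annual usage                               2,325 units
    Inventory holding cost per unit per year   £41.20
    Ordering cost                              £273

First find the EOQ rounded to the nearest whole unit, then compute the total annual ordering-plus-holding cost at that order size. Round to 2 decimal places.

£7,231.99

Optimal lot size Q* = (2 × 2,325 × £273 / £41.2)^½ ≈ 175.53 → Q = 176 units
Orders/yr = 2,325/176 = 13.210; ordering cost = 13.210 × £273 = £3,606.39
Average inventory = 176/2 = 88; holding cost = 88 × £41.2 = £3,625.60
Total = £3,606.39 + £3,625.60 = £7,231.99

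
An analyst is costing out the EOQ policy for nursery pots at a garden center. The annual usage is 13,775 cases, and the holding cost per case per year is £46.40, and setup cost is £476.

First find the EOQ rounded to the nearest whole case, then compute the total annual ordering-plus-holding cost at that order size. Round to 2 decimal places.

2DS/H = 2·13,775·476/46.4 = 282,625.00
EOQ = √282,625.00 ≈ 531.62 → Q = 532 cases
Annual ordering cost = (D/Q)·S = (13,775/532) × 476 = £12,325.00
Annual holding cost  = (Q/2)·H = (532/2) × 46.4 = £12,342.40
Total = £12,325.00 + £12,342.40 = £24,667.40

£24,667.40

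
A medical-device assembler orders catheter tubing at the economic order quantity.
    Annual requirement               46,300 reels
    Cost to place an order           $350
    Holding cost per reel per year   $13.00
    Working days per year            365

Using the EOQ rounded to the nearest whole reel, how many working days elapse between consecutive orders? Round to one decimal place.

12.4 days

Optimal lot size Q* = (2 × 46,300 × $350 / $13)^½ ≈ 1,578.95 → Q = 1,579 reels
Cycle time = (working days × Q)/D = (365 × 1,579) / 46,300 = 12.448 days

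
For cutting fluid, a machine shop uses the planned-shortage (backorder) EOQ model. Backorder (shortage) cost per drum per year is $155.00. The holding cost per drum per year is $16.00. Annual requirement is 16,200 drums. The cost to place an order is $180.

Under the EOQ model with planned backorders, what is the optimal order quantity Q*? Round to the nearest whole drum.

Q* = √(2DS/H) · √((H + b)/b)
   = √(2 × 16,200 × 180 / 16) · √((16 + 155) / 155)
   = 603.738 × 1.0503 ≈ 634.13

634 drums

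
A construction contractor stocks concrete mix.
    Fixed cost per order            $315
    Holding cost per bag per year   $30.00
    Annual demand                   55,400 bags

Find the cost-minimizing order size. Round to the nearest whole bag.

1,079 bags

2DS/H = 2·55,400·315/30 = 1,163,400.00
EOQ = √1,163,400.00 ≈ 1,078.61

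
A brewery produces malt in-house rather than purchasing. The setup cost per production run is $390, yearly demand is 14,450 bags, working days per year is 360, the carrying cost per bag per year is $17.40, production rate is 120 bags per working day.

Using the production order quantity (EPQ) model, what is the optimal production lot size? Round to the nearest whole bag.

d = 14,450/360 = 40.1389 bags/day;  effective holding cost H(1 − d/p) = 17.4·(1 − 40.1389/120) = 11.57986
Q* = √(2DS / H_eff) = √(2·14,450·390 / 11.57986) ≈ 986.57

987 bags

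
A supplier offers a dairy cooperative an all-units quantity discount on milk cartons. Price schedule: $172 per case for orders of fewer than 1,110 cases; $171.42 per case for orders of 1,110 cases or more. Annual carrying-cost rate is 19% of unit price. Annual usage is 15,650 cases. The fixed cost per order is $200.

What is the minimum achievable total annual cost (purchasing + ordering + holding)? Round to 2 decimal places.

H₁ = 19%×$172 = $32.6800;  H₂ = 19%×$171.42 = $32.5698
EOQ₁ = √(2×15,650×200/32.6800) = 437.67  (< 1,110, feasible at tier 1)
EOQ₂ = √(2×15,650×200/32.5698) = 438.41  (< 1,110 → use Q = 1,110 at tier-2 price)
TC(tier 1 (EOQ₁), Q≈437.7) = $2,706,103.03
TC(tier 2, Q≈1,110.0) = $2,703,619.06
Minimum at tier 2: $2,703,619.06

$2,703,619.06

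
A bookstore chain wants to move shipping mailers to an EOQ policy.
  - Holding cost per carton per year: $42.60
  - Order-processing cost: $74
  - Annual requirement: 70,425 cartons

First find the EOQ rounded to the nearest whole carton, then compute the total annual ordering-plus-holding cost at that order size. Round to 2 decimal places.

$21,071.68

Optimal lot size Q* = (2 × 70,425 × $74 / $42.6)^½ ≈ 494.64 → Q = 495 cartons
Orders/yr = 70,425/495 = 142.273; ordering cost = 142.273 × $74 = $10,528.18
Average inventory = 495/2 = 247.5; holding cost = 247.5 × $42.6 = $10,543.50
Total = $10,528.18 + $10,543.50 = $21,071.68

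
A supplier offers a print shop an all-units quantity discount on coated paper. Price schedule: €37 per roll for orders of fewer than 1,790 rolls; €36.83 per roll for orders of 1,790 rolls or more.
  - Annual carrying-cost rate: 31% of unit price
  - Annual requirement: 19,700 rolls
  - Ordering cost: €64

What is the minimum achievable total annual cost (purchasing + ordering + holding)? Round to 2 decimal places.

H₁ = 31%×€37 = €11.4700;  H₂ = 31%×€36.83 = €11.4173
EOQ₁ = √(2×19,700×64/11.4700) = 468.87  (< 1,790, feasible at tier 1)
EOQ₂ = √(2×19,700×64/11.4173) = 469.96  (< 1,790 → use Q = 1,790 at tier-2 price)
TC(tier 1 (EOQ₁), Q≈468.9) = €734,277.99
TC(tier 2, Q≈1,790.0) = €736,473.84
Minimum at tier 1 (EOQ₁): €734,277.99

€734,277.99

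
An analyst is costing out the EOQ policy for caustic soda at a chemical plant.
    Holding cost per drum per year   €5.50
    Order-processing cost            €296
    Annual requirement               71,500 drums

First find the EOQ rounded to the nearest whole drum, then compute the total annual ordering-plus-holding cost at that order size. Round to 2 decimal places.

€15,257.92

EOQ = √(2DS/H) = √(2 × 71,500 × 296 / 5.5)
    = √(7,696,000.00) ≈ 2,774.17 → Q = 2,774 drums
Orders/yr = 71,500/2,774 = 25.775; ordering cost = 25.775 × €296 = €7,629.42
Average inventory = 2,774/2 = 1387; holding cost = 1387 × €5.5 = €7,628.50
Total = €7,629.42 + €7,628.50 = €15,257.92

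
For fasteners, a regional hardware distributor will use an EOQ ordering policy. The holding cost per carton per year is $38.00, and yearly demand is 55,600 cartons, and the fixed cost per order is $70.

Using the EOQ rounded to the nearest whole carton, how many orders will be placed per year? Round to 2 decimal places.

122.74 orders per year

EOQ = √(2DS/H) = √(2 × 55,600 × 70 / 38)
    = √(204,842.11) ≈ 452.59 → Q = 453
N = D/Q = 55,600/453 ≈ 122.737 orders/yr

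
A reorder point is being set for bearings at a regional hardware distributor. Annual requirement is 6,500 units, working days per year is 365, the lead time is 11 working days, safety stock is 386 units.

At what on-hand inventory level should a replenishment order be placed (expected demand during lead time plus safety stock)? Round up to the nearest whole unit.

Daily demand d = 6,500 / 365 = 17.808 units/day
Demand during lead time = 17.808 × 11 = 195.89
Reorder point = 195.89 + 386 = 581.89 → round up

582 units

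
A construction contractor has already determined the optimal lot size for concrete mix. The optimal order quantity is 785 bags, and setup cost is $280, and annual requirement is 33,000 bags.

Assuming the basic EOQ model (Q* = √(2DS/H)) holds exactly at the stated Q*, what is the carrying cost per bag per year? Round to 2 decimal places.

$29.99

From Q* = √(2DS/H) ⇒ Q*² = 2DS/H.
H = 2DS / Q² = 2 × 33,000 × 280 / 785² = 29.9890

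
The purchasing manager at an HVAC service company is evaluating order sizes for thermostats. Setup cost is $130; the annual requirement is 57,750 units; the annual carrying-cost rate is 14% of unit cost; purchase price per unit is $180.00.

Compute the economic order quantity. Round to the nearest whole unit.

772 units

Carrying cost H = $180 × 14% = $25.2000/unit/yr
2DS/H = 2·57,750·130/25.2 = 595,833.33
EOQ = √595,833.33 ≈ 771.90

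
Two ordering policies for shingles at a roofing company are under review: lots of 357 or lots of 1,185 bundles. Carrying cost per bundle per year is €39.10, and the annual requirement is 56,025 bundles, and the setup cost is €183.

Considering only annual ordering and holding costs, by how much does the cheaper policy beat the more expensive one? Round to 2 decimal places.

TC(Q) = (D/Q)S + (Q/2)H
TC(357) = (56,025/357)×183 + (357/2)×39.1 = €35,698.05
TC(1,185) = (56,025/1,185)×183 + (1,185/2)×39.1 = €31,818.71
|ΔTC| = |€35,698.05 − €31,818.71| = €3,879.34

€3,879.34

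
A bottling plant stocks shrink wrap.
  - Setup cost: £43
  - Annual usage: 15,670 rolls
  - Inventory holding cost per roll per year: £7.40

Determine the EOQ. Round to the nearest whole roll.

Optimal lot size Q* = (2 × 15,670 × £43 / £7.4)^½ ≈ 426.74

427 rolls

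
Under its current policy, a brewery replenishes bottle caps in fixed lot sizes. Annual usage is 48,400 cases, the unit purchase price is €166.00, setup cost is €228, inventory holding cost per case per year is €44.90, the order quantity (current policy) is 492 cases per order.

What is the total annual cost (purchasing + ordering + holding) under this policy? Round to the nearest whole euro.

Orders/yr = 48,400/492 = 98.374; ordering cost = 98.374 × €228 = €22,429.27
Average inventory = 492/2 = 246; holding cost = 246 × €44.9 = €11,045.40
Purchase cost = D·C = 48,400 × 166 = €8,034,400.00
Total = €22,429.27 + €11,045.40 + €8,034,400.00 = €8,067,874.67

€8,067,875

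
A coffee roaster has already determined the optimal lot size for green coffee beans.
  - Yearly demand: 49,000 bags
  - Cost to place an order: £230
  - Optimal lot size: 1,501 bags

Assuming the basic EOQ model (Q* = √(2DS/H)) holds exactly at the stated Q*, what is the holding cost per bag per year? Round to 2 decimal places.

£10.00

Since Q* = (2DS/H)^½, squaring gives Q*²·H = 2DS.
H = 2DS / Q² = 2 × 49,000 × 230 / 1,501² = 10.0044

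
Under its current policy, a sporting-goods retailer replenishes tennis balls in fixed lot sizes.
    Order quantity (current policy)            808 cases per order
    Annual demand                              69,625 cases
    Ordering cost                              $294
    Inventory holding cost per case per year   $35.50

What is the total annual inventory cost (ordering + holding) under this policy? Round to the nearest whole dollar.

Annual ordering cost = (D/Q)·S = (69,625/808) × 294 = $25,333.85
Annual holding cost  = (Q/2)·H = (808/2) × 35.5 = $14,342.00
Total = $25,333.85 + $14,342.00 = $39,675.85

$39,676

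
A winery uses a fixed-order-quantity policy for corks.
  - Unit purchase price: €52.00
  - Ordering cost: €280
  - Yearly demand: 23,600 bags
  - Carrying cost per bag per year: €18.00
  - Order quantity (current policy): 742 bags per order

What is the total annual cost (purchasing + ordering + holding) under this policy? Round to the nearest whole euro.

Orders/yr = 23,600/742 = 31.806; ordering cost = 31.806 × €280 = €8,905.66
Average inventory = 742/2 = 371; holding cost = 371 × €18 = €6,678.00
Purchase cost = D·C = 23,600 × 52 = €1,227,200.00
Total = €8,905.66 + €6,678.00 + €1,227,200.00 = €1,242,783.66

€1,242,784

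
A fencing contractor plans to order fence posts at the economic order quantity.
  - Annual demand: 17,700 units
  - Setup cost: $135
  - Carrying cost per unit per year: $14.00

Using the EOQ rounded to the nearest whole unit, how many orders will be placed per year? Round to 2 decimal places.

30.31 orders per year

Optimal lot size Q* = (2 × 17,700 × $135 / $14)^½ ≈ 584.26 → Q = 584
Orders per year = D/Q = 17,700 / 584 = 30.308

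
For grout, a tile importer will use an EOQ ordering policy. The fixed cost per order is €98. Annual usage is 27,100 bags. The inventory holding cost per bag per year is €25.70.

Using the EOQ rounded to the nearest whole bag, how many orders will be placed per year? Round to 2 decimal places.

Q* = √(2·D·S / H) = √(2·27,100·98 / 25.7) = √206,677.0 ≈ 454.62 → Q = 455
N = D/Q = 27,100/455 ≈ 59.560 orders/yr

59.56 orders per year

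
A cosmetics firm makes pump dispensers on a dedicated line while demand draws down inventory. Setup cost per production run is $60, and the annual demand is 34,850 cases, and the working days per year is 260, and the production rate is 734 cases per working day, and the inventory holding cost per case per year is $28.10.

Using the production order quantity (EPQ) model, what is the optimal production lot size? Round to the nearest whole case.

Daily demand d = 34,850/260 = 134.038; p = 734; 1 − d/p = 0.81739
EPQ = √(2DS / (H(1 − d/p)))
    = √(2 × 34,850 × 60 / (28.1 × 0.81739)) ≈ 426.70

427 cases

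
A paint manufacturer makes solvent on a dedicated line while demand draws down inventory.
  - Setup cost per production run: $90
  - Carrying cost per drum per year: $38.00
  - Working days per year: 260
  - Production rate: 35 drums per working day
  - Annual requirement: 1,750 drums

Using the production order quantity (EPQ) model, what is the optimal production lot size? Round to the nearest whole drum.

101 drums

d = 1,750/260 = 6.7308 drums/day;  effective holding cost H(1 − d/p) = 38·(1 − 6.7308/35) = 30.69231
Q* = √(2DS / H_eff) = √(2·1,750·90 / 30.69231) ≈ 101.31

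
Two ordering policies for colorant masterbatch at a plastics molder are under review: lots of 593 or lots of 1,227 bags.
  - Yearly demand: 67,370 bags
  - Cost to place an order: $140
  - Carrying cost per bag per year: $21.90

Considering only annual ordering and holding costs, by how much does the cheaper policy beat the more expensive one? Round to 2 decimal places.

TC(Q) = (D/Q)S + (Q/2)H
TC(593) = (67,370/593)×140 + (593/2)×21.9 = $22,398.58
TC(1,227) = (67,370/1,227)×140 + (1,227/2)×21.9 = $21,122.53
Lots of 1,227 are cheaper by $1,276.05.

$1,276.05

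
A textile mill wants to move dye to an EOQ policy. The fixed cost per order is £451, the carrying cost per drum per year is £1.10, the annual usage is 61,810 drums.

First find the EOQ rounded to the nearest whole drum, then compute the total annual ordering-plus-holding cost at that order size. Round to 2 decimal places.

Optimal lot size Q* = (2 × 61,810 × £451 / £1.1)^½ ≈ 7,119.28 → Q = 7,119 drums
Ordering: D/Q × S = 61,810/7,119 × £451 = £3,915.76
Holding:  Q/2 × H = 7,119/2 × £1.1 = £3,915.45
Total = £3,915.76 + £3,915.45 = £7,831.21

£7,831.21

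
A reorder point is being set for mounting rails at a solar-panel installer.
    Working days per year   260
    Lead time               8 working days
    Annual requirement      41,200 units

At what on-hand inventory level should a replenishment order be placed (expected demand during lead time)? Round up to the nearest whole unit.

1,268 units

Daily demand d = 41,200 / 260 = 158.462 units/day
Demand during lead time = 158.462 × 8 = 1,267.69
Reorder point = 1,267.69 → round up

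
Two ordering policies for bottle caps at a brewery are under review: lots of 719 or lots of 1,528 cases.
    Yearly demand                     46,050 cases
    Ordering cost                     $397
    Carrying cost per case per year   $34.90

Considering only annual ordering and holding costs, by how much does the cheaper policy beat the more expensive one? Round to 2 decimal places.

$654.84

For each Q, cost = (D/Q)·S + (Q/2)·H.
TC(719) = (46,050/719)×397 + (719/2)×34.9 = $37,973.32
TC(1,528) = (46,050/1,528)×397 + (1,528/2)×34.9 = $38,628.16
Cheaper: Q = 719.  Difference = $654.84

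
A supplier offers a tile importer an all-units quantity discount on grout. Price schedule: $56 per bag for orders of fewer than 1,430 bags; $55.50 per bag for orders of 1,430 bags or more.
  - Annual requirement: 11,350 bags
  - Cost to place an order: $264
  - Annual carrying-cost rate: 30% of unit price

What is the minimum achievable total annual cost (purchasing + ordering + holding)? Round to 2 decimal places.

$643,925.13

H₁ = 30%×$56 = $16.8000;  H₂ = 30%×$55.50 = $16.6500
EOQ₁ = √(2×11,350×264/16.8000) = 597.26  (< 1,430, feasible at tier 1)
EOQ₂ = √(2×11,350×264/16.6500) = 599.94  (< 1,430 → use Q = 1,430 at tier-2 price)
TC(tier 1 (EOQ₁), Q≈597.3) = $645,633.89
TC(tier 2, Q≈1,430.0) = $643,925.13
Minimum at tier 2: $643,925.13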